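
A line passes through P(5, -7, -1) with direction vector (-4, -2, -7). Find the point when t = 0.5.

P(t) = P + t·d
  = (5 + (-4)·0.5, -7 + (-2)·0.5, -1 + (-7)·0.5)
  = (5 - 2, -7 - 1, -1 - 3.5)
  = (3, -8, -4.5)

(3, -8, -4.5)


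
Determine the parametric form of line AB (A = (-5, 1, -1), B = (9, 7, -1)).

Direction vector d = B - A = (9 + 5, 7 - 1, -1 + 1) = (14, 6, 0)
Parametric form r = A + t·d:
x = -5 + 14t, y = 1 + 6t, z = -1

x = -5 + 14t, y = 1 + 6t, z = -1


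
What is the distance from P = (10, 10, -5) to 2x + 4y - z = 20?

distance = |a·x₀ + b·y₀ + c·z₀ - d| / √(a² + b² + c²)
  = |2·10 + 4·10 + (-1)·(-5) - 20| / √(2² + 4² + (-1)²)
  = |20 + 40 + 5 - 20| / √(4 + 16 + 1)
  = |45| / √21
  = 45 / 4.583
  ≈ 9.82

9.82


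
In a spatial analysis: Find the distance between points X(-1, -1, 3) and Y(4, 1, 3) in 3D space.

d = √[(x₂-x₁)² + (y₂-y₁)² + (z₂-z₁)²]
  = √[5² + 2² + 0²]
  = √[25 + 4 + 0]
  = √29
  ≈ 5.385

5.385


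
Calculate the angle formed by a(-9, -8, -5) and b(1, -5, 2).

a·b = (-9)·1 + (-8)·(-5) + (-5)·2 = -9 + 40 - 10 = 21
|a| = √((-9)² + (-8)² + (-5)²) = √170 ≈ 13.04
|b| = √(1² + (-5)² + 2²) = √30 ≈ 5.477
cos θ = (a·b)/(|a||b|) = 21/(13.04·5.477) ≈ 0.2941
θ = arccos(0.2941) ≈ 72.9°

72.9°


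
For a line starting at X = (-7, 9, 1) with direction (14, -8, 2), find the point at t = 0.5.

P(t) = X + t·d
  = (-7 + 14·0.5, 9 + (-8)·0.5, 1 + 2·0.5)
  = (-7 + 7, 9 - 4, 1 + 1)
  = (0, 5, 2)

(0, 5, 2)


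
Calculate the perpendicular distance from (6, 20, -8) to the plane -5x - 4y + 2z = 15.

distance = |a·x₀ + b·y₀ + c·z₀ - d| / √(a² + b² + c²)
  = |(-5)·6 + (-4)·20 + 2·(-8) - 15| / √((-5)² + (-4)² + 2²)
  = |-30 - 80 - 16 - 15| / √(25 + 16 + 4)
  = |-141| / √45
  = 141 / 6.708
  ≈ 21.02

21.02


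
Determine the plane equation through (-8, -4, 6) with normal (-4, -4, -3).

The plane through P with normal n = (a, b, c) satisfies n·(r - P) = 0,
i.e. ax + by + cz = a·x₀ + b·y₀ + c·z₀.
d = (-4)·(-8) + (-4)·(-4) + (-3)·6
  = 32 + 16 - 18
  = 30
Equation: -4x - 4y - 3z = 30

-4x - 4y - 3z = 30


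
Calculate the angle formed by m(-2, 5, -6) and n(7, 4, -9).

m·n = (-2)·7 + 5·4 + (-6)·(-9) = -14 + 20 + 54 = 60
|m| = √((-2)² + 5² + (-6)²) = √65 ≈ 8.062
|n| = √(7² + 4² + (-9)²) = √146 ≈ 12.08
cos θ = (m·n)/(|m||n|) = 60/(8.062·12.08) ≈ 0.6159
θ = arccos(0.6159) ≈ 51.98°

51.98°


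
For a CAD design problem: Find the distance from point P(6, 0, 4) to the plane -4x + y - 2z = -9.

distance = |a·x₀ + b·y₀ + c·z₀ - d| / √(a² + b² + c²)
  = |(-4)·6 + 1·0 + (-2)·4 - (-9)| / √((-4)² + 1² + (-2)²)
  = |-24 + 0 - 8 + 9| / √(16 + 1 + 4)
  = |-23| / √21
  = 23 / 4.583
  ≈ 5.019

5.019


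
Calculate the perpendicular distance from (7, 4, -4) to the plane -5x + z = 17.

distance = |a·x₀ + b·y₀ + c·z₀ - d| / √(a² + b² + c²)
  = |(-5)·7 + 0·4 + 1·(-4) - 17| / √((-5)² + 0² + 1²)
  = |-35 + 0 - 4 - 17| / √(25 + 0 + 1)
  = |-56| / √26
  = 56 / 5.099
  ≈ 10.98

10.98


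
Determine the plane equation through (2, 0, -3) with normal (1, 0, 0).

The plane through P with normal n = (a, b, c) satisfies n·(r - P) = 0,
i.e. ax + by + cz = a·x₀ + b·y₀ + c·z₀.
d = 1·2 + 0·0 + 0·(-3)
  = 2 + 0 + 0
  = 2
Equation: x = 2

x = 2


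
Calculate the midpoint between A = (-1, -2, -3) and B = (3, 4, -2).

M = ((x₁+x₂)/2, (y₁+y₂)/2, (z₁+z₂)/2)
  = ((-1 + 3)/2, (-2 + 4)/2, (-3 - 2)/2)
  = (2/2, 2/2, -5/2)
  = (1, 1, -2.5)

(1, 1, -2.5)


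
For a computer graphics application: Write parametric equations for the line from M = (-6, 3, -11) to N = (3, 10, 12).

Direction vector d = N - M = (3 + 6, 10 - 3, 12 + 11) = (9, 7, 23)
Parametric form r = M + t·d:
x = -6 + 9t, y = 3 + 7t, z = -11 + 23t

x = -6 + 9t, y = 3 + 7t, z = -11 + 23t


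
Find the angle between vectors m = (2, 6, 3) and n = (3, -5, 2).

m·n = 2·3 + 6·(-5) + 3·2 = 6 - 30 + 6 = -18
|m| = √(2² + 6² + 3²) = √49 ≈ 7
|n| = √(3² + (-5)² + 2²) = √38 ≈ 6.164
cos θ = (m·n)/(|m||n|) = -18/(7·6.164) ≈ -0.4171
θ = arccos(-0.4171) ≈ 114.7°

114.7°


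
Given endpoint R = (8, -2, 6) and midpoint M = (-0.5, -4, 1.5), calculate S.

S = 2M - R
  = (2·(-0.5) - 8, 2·(-4) - (-2), 2·1.5 - 6)
  = (-1 - 8, -8 + 2, 3 - 6)
  = (-9, -6, -3)

(-9, -6, -3)


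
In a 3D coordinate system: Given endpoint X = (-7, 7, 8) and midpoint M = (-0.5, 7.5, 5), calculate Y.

Y = 2M - X
  = (2·(-0.5) - (-7), 2·7.5 - 7, 2·5 - 8)
  = (-1 + 7, 15 - 7, 10 - 8)
  = (6, 8, 2)

(6, 8, 2)


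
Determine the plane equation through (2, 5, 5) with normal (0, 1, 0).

The plane through P with normal n = (a, b, c) satisfies n·(r - P) = 0,
i.e. ax + by + cz = a·x₀ + b·y₀ + c·z₀.
d = 0·2 + 1·5 + 0·5
  = 0 + 5 + 0
  = 5
Equation: y = 5

y = 5


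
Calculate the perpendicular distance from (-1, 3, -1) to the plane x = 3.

distance = |a·x₀ + b·y₀ + c·z₀ - d| / √(a² + b² + c²)
  = |1·(-1) + 0·3 + 0·(-1) - 3| / √(1² + 0² + 0²)
  = |-1 + 0 + 0 - 3| / √(1 + 0 + 0)
  = |-4| / √1
  = 4 / 1
  ≈ 4

4


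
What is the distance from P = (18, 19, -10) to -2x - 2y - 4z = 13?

distance = |a·x₀ + b·y₀ + c·z₀ - d| / √(a² + b² + c²)
  = |(-2)·18 + (-2)·19 + (-4)·(-10) - 13| / √((-2)² + (-2)² + (-4)²)
  = |-36 - 38 + 40 - 13| / √(4 + 4 + 16)
  = |-47| / √24
  = 47 / 4.899
  ≈ 9.594

9.594


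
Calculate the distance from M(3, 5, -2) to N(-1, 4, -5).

d = √[(x₂-x₁)² + (y₂-y₁)² + (z₂-z₁)²]
  = √[(-4)² + (-1)² + (-3)²]
  = √[16 + 1 + 9]
  = √26
  ≈ 5.099

5.099


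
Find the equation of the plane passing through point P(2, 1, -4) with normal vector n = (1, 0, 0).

The plane through P with normal n = (a, b, c) satisfies n·(r - P) = 0,
i.e. ax + by + cz = a·x₀ + b·y₀ + c·z₀.
d = 1·2 + 0·1 + 0·(-4)
  = 2 + 0 + 0
  = 2
Equation: x = 2

x = 2


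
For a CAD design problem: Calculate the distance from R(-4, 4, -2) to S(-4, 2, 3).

d = √[(x₂-x₁)² + (y₂-y₁)² + (z₂-z₁)²]
  = √[0² + (-2)² + 5²]
  = √[0 + 4 + 25]
  = √29
  ≈ 5.385

5.385


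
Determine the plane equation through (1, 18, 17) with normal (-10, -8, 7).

The plane through P with normal n = (a, b, c) satisfies n·(r - P) = 0,
i.e. ax + by + cz = a·x₀ + b·y₀ + c·z₀.
d = (-10)·1 + (-8)·18 + 7·17
  = -10 - 144 + 119
  = -35
Equation: -10x - 8y + 7z = -35

-10x - 8y + 7z = -35


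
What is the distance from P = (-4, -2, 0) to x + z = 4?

distance = |a·x₀ + b·y₀ + c·z₀ - d| / √(a² + b² + c²)
  = |1·(-4) + 0·(-2) + 1·0 - 4| / √(1² + 0² + 1²)
  = |-4 + 0 + 0 - 4| / √(1 + 0 + 1)
  = |-8| / √2
  = 8 / 1.414
  ≈ 5.657

5.657


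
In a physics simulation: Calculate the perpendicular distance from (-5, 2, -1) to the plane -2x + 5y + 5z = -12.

distance = |a·x₀ + b·y₀ + c·z₀ - d| / √(a² + b² + c²)
  = |(-2)·(-5) + 5·2 + 5·(-1) - (-12)| / √((-2)² + 5² + 5²)
  = |10 + 10 - 5 + 12| / √(4 + 25 + 25)
  = |27| / √54
  = 27 / 7.348
  ≈ 3.674

3.674


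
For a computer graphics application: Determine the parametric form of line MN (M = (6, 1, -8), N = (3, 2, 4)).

Direction vector d = N - M = (3 - 6, 2 - 1, 4 + 8) = (-3, 1, 12)
Parametric form r = M + t·d:
x = 6 - 3t, y = 1 + t, z = -8 + 12t

x = 6 - 3t, y = 1 + t, z = -8 + 12t


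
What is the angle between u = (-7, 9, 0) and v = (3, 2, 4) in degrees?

u·v = (-7)·3 + 9·2 + 0·4 = -21 + 18 + 0 = -3
|u| = √((-7)² + 9² + 0²) = √130 ≈ 11.4
|v| = √(3² + 2² + 4²) = √29 ≈ 5.385
cos θ = (u·v)/(|u||v|) = -3/(11.4·5.385) ≈ -0.04886
θ = arccos(-0.04886) ≈ 92.8°

92.8°


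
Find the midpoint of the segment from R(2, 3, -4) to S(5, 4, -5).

M = ((x₁+x₂)/2, (y₁+y₂)/2, (z₁+z₂)/2)
  = ((2 + 5)/2, (3 + 4)/2, (-4 - 5)/2)
  = (7/2, 7/2, -9/2)
  = (3.5, 3.5, -4.5)

(3.5, 3.5, -4.5)


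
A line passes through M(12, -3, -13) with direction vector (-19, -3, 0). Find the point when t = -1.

P(t) = M + t·d
  = (12 + (-19)·(-1), -3 + (-3)·(-1), -13 + 0·(-1))
  = (12 + 19, -3 + 3, -13 + 0)
  = (31, 0, -13)

(31, 0, -13)


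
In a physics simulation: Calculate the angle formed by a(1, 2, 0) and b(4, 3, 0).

a·b = 1·4 + 2·3 + 0·0 = 4 + 6 + 0 = 10
|a| = √(1² + 2² + 0²) = √5 ≈ 2.236
|b| = √(4² + 3² + 0²) = √25 ≈ 5
cos θ = (a·b)/(|a||b|) = 10/(2.236·5) ≈ 0.8944
θ = arccos(0.8944) ≈ 26.57°

26.57°


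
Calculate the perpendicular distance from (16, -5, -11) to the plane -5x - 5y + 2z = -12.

distance = |a·x₀ + b·y₀ + c·z₀ - d| / √(a² + b² + c²)
  = |(-5)·16 + (-5)·(-5) + 2·(-11) - (-12)| / √((-5)² + (-5)² + 2²)
  = |-80 + 25 - 22 + 12| / √(25 + 25 + 4)
  = |-65| / √54
  = 65 / 7.348
  ≈ 8.845

8.845


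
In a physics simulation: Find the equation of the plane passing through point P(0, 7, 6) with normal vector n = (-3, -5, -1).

The plane through P with normal n = (a, b, c) satisfies n·(r - P) = 0,
i.e. ax + by + cz = a·x₀ + b·y₀ + c·z₀.
d = (-3)·0 + (-5)·7 + (-1)·6
  = 0 - 35 - 6
  = -41
Equation: -3x - 5y - z = -41

-3x - 5y - z = -41


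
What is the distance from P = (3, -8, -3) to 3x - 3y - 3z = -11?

distance = |a·x₀ + b·y₀ + c·z₀ - d| / √(a² + b² + c²)
  = |3·3 + (-3)·(-8) + (-3)·(-3) - (-11)| / √(3² + (-3)² + (-3)²)
  = |9 + 24 + 9 + 11| / √(9 + 9 + 9)
  = |53| / √27
  = 53 / 5.196
  ≈ 10.2

10.2


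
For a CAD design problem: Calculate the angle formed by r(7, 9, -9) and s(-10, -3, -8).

r·s = 7·(-10) + 9·(-3) + (-9)·(-8) = -70 - 27 + 72 = -25
|r| = √(7² + 9² + (-9)²) = √211 ≈ 14.53
|s| = √((-10)² + (-3)² + (-8)²) = √173 ≈ 13.15
cos θ = (r·s)/(|r||s|) = -25/(14.53·13.15) ≈ -0.1309
θ = arccos(-0.1309) ≈ 97.52°

97.52°


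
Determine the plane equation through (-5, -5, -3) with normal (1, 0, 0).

The plane through P with normal n = (a, b, c) satisfies n·(r - P) = 0,
i.e. ax + by + cz = a·x₀ + b·y₀ + c·z₀.
d = 1·(-5) + 0·(-5) + 0·(-3)
  = -5 + 0 + 0
  = -5
Equation: x = -5

x = -5


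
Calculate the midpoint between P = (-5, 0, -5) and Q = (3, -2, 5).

M = ((x₁+x₂)/2, (y₁+y₂)/2, (z₁+z₂)/2)
  = ((-5 + 3)/2, (0 - 2)/2, (-5 + 5)/2)
  = (-2/2, -2/2, 0/2)
  = (-1, -1, 0)

(-1, -1, 0)


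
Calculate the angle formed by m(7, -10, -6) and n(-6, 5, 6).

m·n = 7·(-6) + (-10)·5 + (-6)·6 = -42 - 50 - 36 = -128
|m| = √(7² + (-10)² + (-6)²) = √185 ≈ 13.6
|n| = √((-6)² + 5² + 6²) = √97 ≈ 9.849
cos θ = (m·n)/(|m||n|) = -128/(13.6·9.849) ≈ -0.9555
θ = arccos(-0.9555) ≈ 162.8°

162.8°


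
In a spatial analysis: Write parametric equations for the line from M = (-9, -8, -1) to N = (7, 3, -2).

Direction vector d = N - M = (7 + 9, 3 + 8, -2 + 1) = (16, 11, -1)
Parametric form r = M + t·d:
x = -9 + 16t, y = -8 + 11t, z = -1 - t

x = -9 + 16t, y = -8 + 11t, z = -1 - t


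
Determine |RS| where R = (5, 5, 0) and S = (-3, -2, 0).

d = √[(x₂-x₁)² + (y₂-y₁)² + (z₂-z₁)²]
  = √[(-8)² + (-7)² + 0²]
  = √[64 + 49 + 0]
  = √113
  ≈ 10.63

10.63


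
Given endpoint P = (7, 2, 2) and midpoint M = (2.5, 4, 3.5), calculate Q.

Q = 2M - P
  = (2·2.5 - 7, 2·4 - 2, 2·3.5 - 2)
  = (5 - 7, 8 - 2, 7 - 2)
  = (-2, 6, 5)

(-2, 6, 5)


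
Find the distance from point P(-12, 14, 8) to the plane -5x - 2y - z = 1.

distance = |a·x₀ + b·y₀ + c·z₀ - d| / √(a² + b² + c²)
  = |(-5)·(-12) + (-2)·14 + (-1)·8 - 1| / √((-5)² + (-2)² + (-1)²)
  = |60 - 28 - 8 - 1| / √(25 + 4 + 1)
  = |23| / √30
  = 23 / 5.477
  ≈ 4.199

4.199


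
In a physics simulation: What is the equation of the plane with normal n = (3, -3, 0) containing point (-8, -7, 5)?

The plane through P with normal n = (a, b, c) satisfies n·(r - P) = 0,
i.e. ax + by + cz = a·x₀ + b·y₀ + c·z₀.
d = 3·(-8) + (-3)·(-7) + 0·5
  = -24 + 21 + 0
  = -3
Equation: 3x - 3y = -3

3x - 3y = -3


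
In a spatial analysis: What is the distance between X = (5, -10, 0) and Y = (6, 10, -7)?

d = √[(x₂-x₁)² + (y₂-y₁)² + (z₂-z₁)²]
  = √[1² + 20² + (-7)²]
  = √[1 + 400 + 49]
  = √450
  ≈ 21.21

21.21


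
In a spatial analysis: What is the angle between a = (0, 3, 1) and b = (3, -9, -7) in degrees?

a·b = 0·3 + 3·(-9) + 1·(-7) = 0 - 27 - 7 = -34
|a| = √(0² + 3² + 1²) = √10 ≈ 3.162
|b| = √(3² + (-9)² + (-7)²) = √139 ≈ 11.79
cos θ = (a·b)/(|a||b|) = -34/(3.162·11.79) ≈ -0.912
θ = arccos(-0.912) ≈ 155.8°

155.8°


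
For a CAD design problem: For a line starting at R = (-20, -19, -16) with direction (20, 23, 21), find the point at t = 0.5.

P(t) = R + t·d
  = (-20 + 20·0.5, -19 + 23·0.5, -16 + 21·0.5)
  = (-20 + 10, -19 + 11.5, -16 + 10.5)
  = (-10, -7.5, -5.5)

(-10, -7.5, -5.5)


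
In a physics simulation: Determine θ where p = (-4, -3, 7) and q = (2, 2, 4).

p·q = (-4)·2 + (-3)·2 + 7·4 = -8 - 6 + 28 = 14
|p| = √((-4)² + (-3)² + 7²) = √74 ≈ 8.602
|q| = √(2² + 2² + 4²) = √24 ≈ 4.899
cos θ = (p·q)/(|p||q|) = 14/(8.602·4.899) ≈ 0.3322
θ = arccos(0.3322) ≈ 70.6°

70.6°


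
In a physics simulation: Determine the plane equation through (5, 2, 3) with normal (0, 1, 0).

The plane through P with normal n = (a, b, c) satisfies n·(r - P) = 0,
i.e. ax + by + cz = a·x₀ + b·y₀ + c·z₀.
d = 0·5 + 1·2 + 0·3
  = 0 + 2 + 0
  = 2
Equation: y = 2

y = 2


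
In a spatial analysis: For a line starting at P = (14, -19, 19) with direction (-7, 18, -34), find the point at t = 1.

P(t) = P + t·d
  = (14 + (-7)·1, -19 + 18·1, 19 + (-34)·1)
  = (14 - 7, -19 + 18, 19 - 34)
  = (7, -1, -15)

(7, -1, -15)


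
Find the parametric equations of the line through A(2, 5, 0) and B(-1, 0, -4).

Direction vector d = B - A = (-1 - 2, 0 - 5, -4 + 0) = (-3, -5, -4)
Parametric form r = A + t·d:
x = 2 - 3t, y = 5 - 5t, z = 0 - 4t

x = 2 - 3t, y = 5 - 5t, z = 0 - 4t


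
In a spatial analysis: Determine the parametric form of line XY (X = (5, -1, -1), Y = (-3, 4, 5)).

Direction vector d = Y - X = (-3 - 5, 4 + 1, 5 + 1) = (-8, 5, 6)
Parametric form r = X + t·d:
x = 5 - 8t, y = -1 + 5t, z = -1 + 6t

x = 5 - 8t, y = -1 + 5t, z = -1 + 6t


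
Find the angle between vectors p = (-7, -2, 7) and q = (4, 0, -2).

p·q = (-7)·4 + (-2)·0 + 7·(-2) = -28 + 0 - 14 = -42
|p| = √((-7)² + (-2)² + 7²) = √102 ≈ 10.1
|q| = √(4² + 0² + (-2)²) = √20 ≈ 4.472
cos θ = (p·q)/(|p||q|) = -42/(10.1·4.472) ≈ -0.9299
θ = arccos(-0.9299) ≈ 158.4°

158.4°


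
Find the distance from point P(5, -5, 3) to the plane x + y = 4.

distance = |a·x₀ + b·y₀ + c·z₀ - d| / √(a² + b² + c²)
  = |1·5 + 1·(-5) + 0·3 - 4| / √(1² + 1² + 0²)
  = |5 - 5 + 0 - 4| / √(1 + 1 + 0)
  = |-4| / √2
  = 4 / 1.414
  ≈ 2.828

2.828


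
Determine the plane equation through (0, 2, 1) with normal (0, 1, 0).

The plane through P with normal n = (a, b, c) satisfies n·(r - P) = 0,
i.e. ax + by + cz = a·x₀ + b·y₀ + c·z₀.
d = 0·0 + 1·2 + 0·1
  = 0 + 2 + 0
  = 2
Equation: y = 2

y = 2


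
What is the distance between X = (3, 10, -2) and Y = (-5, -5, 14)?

d = √[(x₂-x₁)² + (y₂-y₁)² + (z₂-z₁)²]
  = √[(-8)² + (-15)² + 16²]
  = √[64 + 225 + 256]
  = √545
  ≈ 23.35

23.35


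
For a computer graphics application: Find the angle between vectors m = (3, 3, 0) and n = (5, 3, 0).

m·n = 3·5 + 3·3 + 0·0 = 15 + 9 + 0 = 24
|m| = √(3² + 3² + 0²) = √18 ≈ 4.243
|n| = √(5² + 3² + 0²) = √34 ≈ 5.831
cos θ = (m·n)/(|m||n|) = 24/(4.243·5.831) ≈ 0.9701
θ = arccos(0.9701) ≈ 14.04°

14.04°


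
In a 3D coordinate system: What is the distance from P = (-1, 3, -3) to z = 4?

distance = |a·x₀ + b·y₀ + c·z₀ - d| / √(a² + b² + c²)
  = |0·(-1) + 0·3 + 1·(-3) - 4| / √(0² + 0² + 1²)
  = |0 + 0 - 3 - 4| / √(0 + 0 + 1)
  = |-7| / √1
  = 7 / 1
  ≈ 7

7


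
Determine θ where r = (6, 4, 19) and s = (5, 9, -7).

r·s = 6·5 + 4·9 + 19·(-7) = 30 + 36 - 133 = -67
|r| = √(6² + 4² + 19²) = √413 ≈ 20.32
|s| = √(5² + 9² + (-7)²) = √155 ≈ 12.45
cos θ = (r·s)/(|r||s|) = -67/(20.32·12.45) ≈ -0.2648
θ = arccos(-0.2648) ≈ 105.4°

105.4°


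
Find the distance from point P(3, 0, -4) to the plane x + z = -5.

distance = |a·x₀ + b·y₀ + c·z₀ - d| / √(a² + b² + c²)
  = |1·3 + 0·0 + 1·(-4) - (-5)| / √(1² + 0² + 1²)
  = |3 + 0 - 4 + 5| / √(1 + 0 + 1)
  = |4| / √2
  = 4 / 1.414
  ≈ 2.828

2.828


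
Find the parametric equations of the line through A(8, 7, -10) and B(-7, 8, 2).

Direction vector d = B - A = (-7 - 8, 8 - 7, 2 + 10) = (-15, 1, 12)
Parametric form r = A + t·d:
x = 8 - 15t, y = 7 + t, z = -10 + 12t

x = 8 - 15t, y = 7 + t, z = -10 + 12t


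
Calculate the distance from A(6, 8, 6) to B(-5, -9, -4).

d = √[(x₂-x₁)² + (y₂-y₁)² + (z₂-z₁)²]
  = √[(-11)² + (-17)² + (-10)²]
  = √[121 + 289 + 100]
  = √510
  ≈ 22.58

22.58


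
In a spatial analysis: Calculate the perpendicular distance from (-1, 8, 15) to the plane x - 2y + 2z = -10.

distance = |a·x₀ + b·y₀ + c·z₀ - d| / √(a² + b² + c²)
  = |1·(-1) + (-2)·8 + 2·15 - (-10)| / √(1² + (-2)² + 2²)
  = |-1 - 16 + 30 + 10| / √(1 + 4 + 4)
  = |23| / √9
  = 23 / 3
  ≈ 7.667

7.667


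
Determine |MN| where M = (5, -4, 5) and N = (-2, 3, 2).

d = √[(x₂-x₁)² + (y₂-y₁)² + (z₂-z₁)²]
  = √[(-7)² + 7² + (-3)²]
  = √[49 + 49 + 9]
  = √107
  ≈ 10.34

10.34


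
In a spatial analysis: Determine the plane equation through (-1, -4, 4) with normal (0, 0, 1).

The plane through P with normal n = (a, b, c) satisfies n·(r - P) = 0,
i.e. ax + by + cz = a·x₀ + b·y₀ + c·z₀.
d = 0·(-1) + 0·(-4) + 1·4
  = 0 + 0 + 4
  = 4
Equation: z = 4

z = 4


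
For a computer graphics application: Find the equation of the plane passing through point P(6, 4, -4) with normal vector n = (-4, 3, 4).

The plane through P with normal n = (a, b, c) satisfies n·(r - P) = 0,
i.e. ax + by + cz = a·x₀ + b·y₀ + c·z₀.
d = (-4)·6 + 3·4 + 4·(-4)
  = -24 + 12 - 16
  = -28
Equation: -4x + 3y + 4z = -28

-4x + 3y + 4z = -28


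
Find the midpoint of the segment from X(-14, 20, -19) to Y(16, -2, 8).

M = ((x₁+x₂)/2, (y₁+y₂)/2, (z₁+z₂)/2)
  = ((-14 + 16)/2, (20 - 2)/2, (-19 + 8)/2)
  = (2/2, 18/2, -11/2)
  = (1, 9, -5.5)

(1, 9, -5.5)


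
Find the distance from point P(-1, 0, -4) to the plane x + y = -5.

distance = |a·x₀ + b·y₀ + c·z₀ - d| / √(a² + b² + c²)
  = |1·(-1) + 1·0 + 0·(-4) - (-5)| / √(1² + 1² + 0²)
  = |-1 + 0 + 0 + 5| / √(1 + 1 + 0)
  = |4| / √2
  = 4 / 1.414
  ≈ 2.828

2.828


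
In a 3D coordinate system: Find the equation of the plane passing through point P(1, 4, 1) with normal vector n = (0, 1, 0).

The plane through P with normal n = (a, b, c) satisfies n·(r - P) = 0,
i.e. ax + by + cz = a·x₀ + b·y₀ + c·z₀.
d = 0·1 + 1·4 + 0·1
  = 0 + 4 + 0
  = 4
Equation: y = 4

y = 4


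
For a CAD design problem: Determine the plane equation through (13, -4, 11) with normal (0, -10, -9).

The plane through P with normal n = (a, b, c) satisfies n·(r - P) = 0,
i.e. ax + by + cz = a·x₀ + b·y₀ + c·z₀.
d = 0·13 + (-10)·(-4) + (-9)·11
  = 0 + 40 - 99
  = -59
Equation: -10y - 9z = -59

-10y - 9z = -59


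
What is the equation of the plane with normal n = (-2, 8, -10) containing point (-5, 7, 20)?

The plane through P with normal n = (a, b, c) satisfies n·(r - P) = 0,
i.e. ax + by + cz = a·x₀ + b·y₀ + c·z₀.
d = (-2)·(-5) + 8·7 + (-10)·20
  = 10 + 56 - 200
  = -134
Equation: -2x + 8y - 10z = -134

-2x + 8y - 10z = -134


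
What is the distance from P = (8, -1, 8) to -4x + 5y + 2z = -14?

distance = |a·x₀ + b·y₀ + c·z₀ - d| / √(a² + b² + c²)
  = |(-4)·8 + 5·(-1) + 2·8 - (-14)| / √((-4)² + 5² + 2²)
  = |-32 - 5 + 16 + 14| / √(16 + 25 + 4)
  = |-7| / √45
  = 7 / 6.708
  ≈ 1.043

1.043


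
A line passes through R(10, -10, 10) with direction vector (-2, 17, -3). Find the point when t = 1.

P(t) = R + t·d
  = (10 + (-2)·1, -10 + 17·1, 10 + (-3)·1)
  = (10 - 2, -10 + 17, 10 - 3)
  = (8, 7, 7)

(8, 7, 7)


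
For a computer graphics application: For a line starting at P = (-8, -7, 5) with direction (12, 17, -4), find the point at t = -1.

P(t) = P + t·d
  = (-8 + 12·(-1), -7 + 17·(-1), 5 + (-4)·(-1))
  = (-8 - 12, -7 - 17, 5 + 4)
  = (-20, -24, 9)

(-20, -24, 9)


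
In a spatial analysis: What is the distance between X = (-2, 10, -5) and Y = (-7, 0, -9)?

d = √[(x₂-x₁)² + (y₂-y₁)² + (z₂-z₁)²]
  = √[(-5)² + (-10)² + (-4)²]
  = √[25 + 100 + 16]
  = √141
  ≈ 11.87

11.87


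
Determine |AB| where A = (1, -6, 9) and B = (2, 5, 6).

d = √[(x₂-x₁)² + (y₂-y₁)² + (z₂-z₁)²]
  = √[1² + 11² + (-3)²]
  = √[1 + 121 + 9]
  = √131
  ≈ 11.45

11.45


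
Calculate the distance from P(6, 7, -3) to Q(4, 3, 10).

d = √[(x₂-x₁)² + (y₂-y₁)² + (z₂-z₁)²]
  = √[(-2)² + (-4)² + 13²]
  = √[4 + 16 + 169]
  = √189
  ≈ 13.75

13.75


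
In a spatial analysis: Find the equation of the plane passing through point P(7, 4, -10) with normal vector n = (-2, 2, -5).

The plane through P with normal n = (a, b, c) satisfies n·(r - P) = 0,
i.e. ax + by + cz = a·x₀ + b·y₀ + c·z₀.
d = (-2)·7 + 2·4 + (-5)·(-10)
  = -14 + 8 + 50
  = 44
Equation: -2x + 2y - 5z = 44

-2x + 2y - 5z = 44


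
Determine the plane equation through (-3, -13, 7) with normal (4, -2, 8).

The plane through P with normal n = (a, b, c) satisfies n·(r - P) = 0,
i.e. ax + by + cz = a·x₀ + b·y₀ + c·z₀.
d = 4·(-3) + (-2)·(-13) + 8·7
  = -12 + 26 + 56
  = 70
Equation: 4x - 2y + 8z = 70

4x - 2y + 8z = 70


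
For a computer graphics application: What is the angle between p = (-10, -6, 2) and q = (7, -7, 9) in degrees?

p·q = (-10)·7 + (-6)·(-7) + 2·9 = -70 + 42 + 18 = -10
|p| = √((-10)² + (-6)² + 2²) = √140 ≈ 11.83
|q| = √(7² + (-7)² + 9²) = √179 ≈ 13.38
cos θ = (p·q)/(|p||q|) = -10/(11.83·13.38) ≈ -0.06317
θ = arccos(-0.06317) ≈ 93.62°

93.62°


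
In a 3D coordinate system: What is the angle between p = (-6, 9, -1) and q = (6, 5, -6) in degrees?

p·q = (-6)·6 + 9·5 + (-1)·(-6) = -36 + 45 + 6 = 15
|p| = √((-6)² + 9² + (-1)²) = √118 ≈ 10.86
|q| = √(6² + 5² + (-6)²) = √97 ≈ 9.849
cos θ = (p·q)/(|p||q|) = 15/(10.86·9.849) ≈ 0.1402
θ = arccos(0.1402) ≈ 81.94°

81.94°


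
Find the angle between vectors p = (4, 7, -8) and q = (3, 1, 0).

p·q = 4·3 + 7·1 + (-8)·0 = 12 + 7 + 0 = 19
|p| = √(4² + 7² + (-8)²) = √129 ≈ 11.36
|q| = √(3² + 1² + 0²) = √10 ≈ 3.162
cos θ = (p·q)/(|p||q|) = 19/(11.36·3.162) ≈ 0.529
θ = arccos(0.529) ≈ 58.06°

58.06°


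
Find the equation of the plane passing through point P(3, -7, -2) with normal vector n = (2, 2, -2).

The plane through P with normal n = (a, b, c) satisfies n·(r - P) = 0,
i.e. ax + by + cz = a·x₀ + b·y₀ + c·z₀.
d = 2·3 + 2·(-7) + (-2)·(-2)
  = 6 - 14 + 4
  = -4
Equation: 2x + 2y - 2z = -4

2x + 2y - 2z = -4


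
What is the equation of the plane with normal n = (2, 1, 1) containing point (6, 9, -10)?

The plane through P with normal n = (a, b, c) satisfies n·(r - P) = 0,
i.e. ax + by + cz = a·x₀ + b·y₀ + c·z₀.
d = 2·6 + 1·9 + 1·(-10)
  = 12 + 9 - 10
  = 11
Equation: 2x + y + z = 11

2x + y + z = 11


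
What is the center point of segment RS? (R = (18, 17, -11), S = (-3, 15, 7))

M = ((x₁+x₂)/2, (y₁+y₂)/2, (z₁+z₂)/2)
  = ((18 - 3)/2, (17 + 15)/2, (-11 + 7)/2)
  = (15/2, 32/2, -4/2)
  = (7.5, 16, -2)

(7.5, 16, -2)


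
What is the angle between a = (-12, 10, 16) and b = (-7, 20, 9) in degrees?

a·b = (-12)·(-7) + 10·20 + 16·9 = 84 + 200 + 144 = 428
|a| = √((-12)² + 10² + 16²) = √500 ≈ 22.36
|b| = √((-7)² + 20² + 9²) = √530 ≈ 23.02
cos θ = (a·b)/(|a||b|) = 428/(22.36·23.02) ≈ 0.8314
θ = arccos(0.8314) ≈ 33.76°

33.76°


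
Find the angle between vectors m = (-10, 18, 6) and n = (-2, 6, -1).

m·n = (-10)·(-2) + 18·6 + 6·(-1) = 20 + 108 - 6 = 122
|m| = √((-10)² + 18² + 6²) = √460 ≈ 21.45
|n| = √((-2)² + 6² + (-1)²) = √41 ≈ 6.403
cos θ = (m·n)/(|m||n|) = 122/(21.45·6.403) ≈ 0.8884
θ = arccos(0.8884) ≈ 27.33°

27.33°


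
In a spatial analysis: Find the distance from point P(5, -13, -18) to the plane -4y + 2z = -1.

distance = |a·x₀ + b·y₀ + c·z₀ - d| / √(a² + b² + c²)
  = |0·5 + (-4)·(-13) + 2·(-18) - (-1)| / √(0² + (-4)² + 2²)
  = |0 + 52 - 36 + 1| / √(0 + 16 + 4)
  = |17| / √20
  = 17 / 4.472
  ≈ 3.801

3.801


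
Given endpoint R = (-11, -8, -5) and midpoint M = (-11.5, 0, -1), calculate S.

S = 2M - R
  = (2·(-11.5) - (-11), 2·0 - (-8), 2·(-1) - (-5))
  = (-23 + 11, 0 + 8, -2 + 5)
  = (-12, 8, 3)

(-12, 8, 3)


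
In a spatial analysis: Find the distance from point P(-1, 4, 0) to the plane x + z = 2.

distance = |a·x₀ + b·y₀ + c·z₀ - d| / √(a² + b² + c²)
  = |1·(-1) + 0·4 + 1·0 - 2| / √(1² + 0² + 1²)
  = |-1 + 0 + 0 - 2| / √(1 + 0 + 1)
  = |-3| / √2
  = 3 / 1.414
  ≈ 2.121

2.121


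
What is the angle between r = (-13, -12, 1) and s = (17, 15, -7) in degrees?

r·s = (-13)·17 + (-12)·15 + 1·(-7) = -221 - 180 - 7 = -408
|r| = √((-13)² + (-12)² + 1²) = √314 ≈ 17.72
|s| = √(17² + 15² + (-7)²) = √563 ≈ 23.73
cos θ = (r·s)/(|r||s|) = -408/(17.72·23.73) ≈ -0.9704
θ = arccos(-0.9704) ≈ 166°

166°


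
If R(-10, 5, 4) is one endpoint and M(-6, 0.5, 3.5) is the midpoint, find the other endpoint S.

S = 2M - R
  = (2·(-6) - (-10), 2·0.5 - 5, 2·3.5 - 4)
  = (-12 + 10, 1 - 5, 7 - 4)
  = (-2, -4, 3)

(-2, -4, 3)


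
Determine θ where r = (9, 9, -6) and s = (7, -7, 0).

r·s = 9·7 + 9·(-7) + (-6)·0 = 63 - 63 + 0 = 0
|r| = √(9² + 9² + (-6)²) = √198 ≈ 14.07
|s| = √(7² + (-7)² + 0²) = √98 ≈ 9.899
cos θ = (r·s)/(|r||s|) = 0/(14.07·9.899) ≈ 0
θ = arccos(0) ≈ 90°

90°


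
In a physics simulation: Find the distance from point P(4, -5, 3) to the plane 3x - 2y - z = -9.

distance = |a·x₀ + b·y₀ + c·z₀ - d| / √(a² + b² + c²)
  = |3·4 + (-2)·(-5) + (-1)·3 - (-9)| / √(3² + (-2)² + (-1)²)
  = |12 + 10 - 3 + 9| / √(9 + 4 + 1)
  = |28| / √14
  = 28 / 3.742
  ≈ 7.483

7.483


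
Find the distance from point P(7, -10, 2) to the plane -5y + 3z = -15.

distance = |a·x₀ + b·y₀ + c·z₀ - d| / √(a² + b² + c²)
  = |0·7 + (-5)·(-10) + 3·2 - (-15)| / √(0² + (-5)² + 3²)
  = |0 + 50 + 6 + 15| / √(0 + 25 + 9)
  = |71| / √34
  = 71 / 5.831
  ≈ 12.18

12.18


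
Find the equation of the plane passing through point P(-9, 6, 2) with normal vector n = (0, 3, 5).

The plane through P with normal n = (a, b, c) satisfies n·(r - P) = 0,
i.e. ax + by + cz = a·x₀ + b·y₀ + c·z₀.
d = 0·(-9) + 3·6 + 5·2
  = 0 + 18 + 10
  = 28
Equation: 3y + 5z = 28

3y + 5z = 28


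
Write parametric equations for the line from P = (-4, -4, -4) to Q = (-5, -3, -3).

Direction vector d = Q - P = (-5 + 4, -3 + 4, -3 + 4) = (-1, 1, 1)
Parametric form r = P + t·d:
x = -4 - t, y = -4 + t, z = -4 + t

x = -4 - t, y = -4 + t, z = -4 + t


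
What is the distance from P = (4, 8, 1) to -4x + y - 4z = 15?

distance = |a·x₀ + b·y₀ + c·z₀ - d| / √(a² + b² + c²)
  = |(-4)·4 + 1·8 + (-4)·1 - 15| / √((-4)² + 1² + (-4)²)
  = |-16 + 8 - 4 - 15| / √(16 + 1 + 16)
  = |-27| / √33
  = 27 / 5.745
  ≈ 4.7

4.7


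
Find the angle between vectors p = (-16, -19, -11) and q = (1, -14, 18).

p·q = (-16)·1 + (-19)·(-14) + (-11)·18 = -16 + 266 - 198 = 52
|p| = √((-16)² + (-19)² + (-11)²) = √738 ≈ 27.17
|q| = √(1² + (-14)² + 18²) = √521 ≈ 22.83
cos θ = (p·q)/(|p||q|) = 52/(27.17·22.83) ≈ 0.08386
θ = arccos(0.08386) ≈ 85.19°

85.19°


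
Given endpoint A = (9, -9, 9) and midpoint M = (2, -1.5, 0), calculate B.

B = 2M - A
  = (2·2 - 9, 2·(-1.5) - (-9), 2·0 - 9)
  = (4 - 9, -3 + 9, 0 - 9)
  = (-5, 6, -9)

(-5, 6, -9)


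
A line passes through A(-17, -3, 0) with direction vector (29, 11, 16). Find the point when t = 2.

P(t) = A + t·d
  = (-17 + 29·2, -3 + 11·2, 0 + 16·2)
  = (-17 + 58, -3 + 22, 0 + 32)
  = (41, 19, 32)

(41, 19, 32)


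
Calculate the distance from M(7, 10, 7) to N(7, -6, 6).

d = √[(x₂-x₁)² + (y₂-y₁)² + (z₂-z₁)²]
  = √[0² + (-16)² + (-1)²]
  = √[0 + 256 + 1]
  = √257
  ≈ 16.03

16.03


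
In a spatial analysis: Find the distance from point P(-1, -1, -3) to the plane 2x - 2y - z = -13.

distance = |a·x₀ + b·y₀ + c·z₀ - d| / √(a² + b² + c²)
  = |2·(-1) + (-2)·(-1) + (-1)·(-3) - (-13)| / √(2² + (-2)² + (-1)²)
  = |-2 + 2 + 3 + 13| / √(4 + 4 + 1)
  = |16| / √9
  = 16 / 3
  ≈ 5.333

5.333


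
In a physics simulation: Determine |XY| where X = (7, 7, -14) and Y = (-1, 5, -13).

d = √[(x₂-x₁)² + (y₂-y₁)² + (z₂-z₁)²]
  = √[(-8)² + (-2)² + 1²]
  = √[64 + 4 + 1]
  = √69
  ≈ 8.307

8.307


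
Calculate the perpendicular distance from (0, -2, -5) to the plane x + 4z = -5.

distance = |a·x₀ + b·y₀ + c·z₀ - d| / √(a² + b² + c²)
  = |1·0 + 0·(-2) + 4·(-5) - (-5)| / √(1² + 0² + 4²)
  = |0 + 0 - 20 + 5| / √(1 + 0 + 16)
  = |-15| / √17
  = 15 / 4.123
  ≈ 3.638

3.638


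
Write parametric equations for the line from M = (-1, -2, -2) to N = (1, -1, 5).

Direction vector d = N - M = (1 + 1, -1 + 2, 5 + 2) = (2, 1, 7)
Parametric form r = M + t·d:
x = -1 + 2t, y = -2 + t, z = -2 + 7t

x = -1 + 2t, y = -2 + t, z = -2 + 7t


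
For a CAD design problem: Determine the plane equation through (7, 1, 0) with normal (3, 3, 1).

The plane through P with normal n = (a, b, c) satisfies n·(r - P) = 0,
i.e. ax + by + cz = a·x₀ + b·y₀ + c·z₀.
d = 3·7 + 3·1 + 1·0
  = 21 + 3 + 0
  = 24
Equation: 3x + 3y + z = 24

3x + 3y + z = 24


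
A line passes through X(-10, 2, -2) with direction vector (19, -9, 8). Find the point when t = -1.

P(t) = X + t·d
  = (-10 + 19·(-1), 2 + (-9)·(-1), -2 + 8·(-1))
  = (-10 - 19, 2 + 9, -2 - 8)
  = (-29, 11, -10)

(-29, 11, -10)


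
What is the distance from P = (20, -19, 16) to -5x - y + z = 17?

distance = |a·x₀ + b·y₀ + c·z₀ - d| / √(a² + b² + c²)
  = |(-5)·20 + (-1)·(-19) + 1·16 - 17| / √((-5)² + (-1)² + 1²)
  = |-100 + 19 + 16 - 17| / √(25 + 1 + 1)
  = |-82| / √27
  = 82 / 5.196
  ≈ 15.78

15.78


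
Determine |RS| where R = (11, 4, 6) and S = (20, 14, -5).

d = √[(x₂-x₁)² + (y₂-y₁)² + (z₂-z₁)²]
  = √[9² + 10² + (-11)²]
  = √[81 + 100 + 121]
  = √302
  ≈ 17.38

17.38


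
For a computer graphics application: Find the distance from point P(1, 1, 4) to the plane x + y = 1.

distance = |a·x₀ + b·y₀ + c·z₀ - d| / √(a² + b² + c²)
  = |1·1 + 1·1 + 0·4 - 1| / √(1² + 1² + 0²)
  = |1 + 1 + 0 - 1| / √(1 + 1 + 0)
  = |1| / √2
  = 1 / 1.414
  ≈ 0.7071

0.7071


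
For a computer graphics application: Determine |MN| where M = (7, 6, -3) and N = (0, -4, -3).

d = √[(x₂-x₁)² + (y₂-y₁)² + (z₂-z₁)²]
  = √[(-7)² + (-10)² + 0²]
  = √[49 + 100 + 0]
  = √149
  ≈ 12.21

12.21


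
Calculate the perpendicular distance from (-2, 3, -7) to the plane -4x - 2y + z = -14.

distance = |a·x₀ + b·y₀ + c·z₀ - d| / √(a² + b² + c²)
  = |(-4)·(-2) + (-2)·3 + 1·(-7) - (-14)| / √((-4)² + (-2)² + 1²)
  = |8 - 6 - 7 + 14| / √(16 + 4 + 1)
  = |9| / √21
  = 9 / 4.583
  ≈ 1.964

1.964


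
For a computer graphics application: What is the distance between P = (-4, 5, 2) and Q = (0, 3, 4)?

d = √[(x₂-x₁)² + (y₂-y₁)² + (z₂-z₁)²]
  = √[4² + (-2)² + 2²]
  = √[16 + 4 + 4]
  = √24
  ≈ 4.899

4.899


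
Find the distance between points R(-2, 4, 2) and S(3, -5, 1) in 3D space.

d = √[(x₂-x₁)² + (y₂-y₁)² + (z₂-z₁)²]
  = √[5² + (-9)² + (-1)²]
  = √[25 + 81 + 1]
  = √107
  ≈ 10.34

10.34


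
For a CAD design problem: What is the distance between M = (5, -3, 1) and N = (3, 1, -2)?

d = √[(x₂-x₁)² + (y₂-y₁)² + (z₂-z₁)²]
  = √[(-2)² + 4² + (-3)²]
  = √[4 + 16 + 9]
  = √29
  ≈ 5.385

5.385


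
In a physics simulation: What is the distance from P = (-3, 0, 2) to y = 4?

distance = |a·x₀ + b·y₀ + c·z₀ - d| / √(a² + b² + c²)
  = |0·(-3) + 1·0 + 0·2 - 4| / √(0² + 1² + 0²)
  = |0 + 0 + 0 - 4| / √(0 + 1 + 0)
  = |-4| / √1
  = 4 / 1
  ≈ 4

4


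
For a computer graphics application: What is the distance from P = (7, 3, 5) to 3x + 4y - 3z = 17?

distance = |a·x₀ + b·y₀ + c·z₀ - d| / √(a² + b² + c²)
  = |3·7 + 4·3 + (-3)·5 - 17| / √(3² + 4² + (-3)²)
  = |21 + 12 - 15 - 17| / √(9 + 16 + 9)
  = |1| / √34
  = 1 / 5.831
  ≈ 0.1715

0.1715


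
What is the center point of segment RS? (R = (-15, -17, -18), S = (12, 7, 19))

M = ((x₁+x₂)/2, (y₁+y₂)/2, (z₁+z₂)/2)
  = ((-15 + 12)/2, (-17 + 7)/2, (-18 + 19)/2)
  = (-3/2, -10/2, 1/2)
  = (-1.5, -5, 0.5)

(-1.5, -5, 0.5)


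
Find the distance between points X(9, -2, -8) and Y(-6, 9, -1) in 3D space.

d = √[(x₂-x₁)² + (y₂-y₁)² + (z₂-z₁)²]
  = √[(-15)² + 11² + 7²]
  = √[225 + 121 + 49]
  = √395
  ≈ 19.87

19.87


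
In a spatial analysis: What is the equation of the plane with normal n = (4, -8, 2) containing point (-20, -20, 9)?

The plane through P with normal n = (a, b, c) satisfies n·(r - P) = 0,
i.e. ax + by + cz = a·x₀ + b·y₀ + c·z₀.
d = 4·(-20) + (-8)·(-20) + 2·9
  = -80 + 160 + 18
  = 98
Equation: 4x - 8y + 2z = 98

4x - 8y + 2z = 98


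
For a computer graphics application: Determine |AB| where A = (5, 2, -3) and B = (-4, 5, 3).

d = √[(x₂-x₁)² + (y₂-y₁)² + (z₂-z₁)²]
  = √[(-9)² + 3² + 6²]
  = √[81 + 9 + 36]
  = √126
  ≈ 11.22

11.22


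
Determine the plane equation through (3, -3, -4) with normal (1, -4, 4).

The plane through P with normal n = (a, b, c) satisfies n·(r - P) = 0,
i.e. ax + by + cz = a·x₀ + b·y₀ + c·z₀.
d = 1·3 + (-4)·(-3) + 4·(-4)
  = 3 + 12 - 16
  = -1
Equation: x - 4y + 4z = -1

x - 4y + 4z = -1


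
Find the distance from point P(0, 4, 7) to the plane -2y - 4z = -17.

distance = |a·x₀ + b·y₀ + c·z₀ - d| / √(a² + b² + c²)
  = |0·0 + (-2)·4 + (-4)·7 - (-17)| / √(0² + (-2)² + (-4)²)
  = |0 - 8 - 28 + 17| / √(0 + 4 + 16)
  = |-19| / √20
  = 19 / 4.472
  ≈ 4.249

4.249


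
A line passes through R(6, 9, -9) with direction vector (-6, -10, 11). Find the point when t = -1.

P(t) = R + t·d
  = (6 + (-6)·(-1), 9 + (-10)·(-1), -9 + 11·(-1))
  = (6 + 6, 9 + 10, -9 - 11)
  = (12, 19, -20)

(12, 19, -20)


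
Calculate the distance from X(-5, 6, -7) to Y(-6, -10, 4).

d = √[(x₂-x₁)² + (y₂-y₁)² + (z₂-z₁)²]
  = √[(-1)² + (-16)² + 11²]
  = √[1 + 256 + 121]
  = √378
  ≈ 19.44

19.44


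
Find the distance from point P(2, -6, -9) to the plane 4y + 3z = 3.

distance = |a·x₀ + b·y₀ + c·z₀ - d| / √(a² + b² + c²)
  = |0·2 + 4·(-6) + 3·(-9) - 3| / √(0² + 4² + 3²)
  = |0 - 24 - 27 - 3| / √(0 + 16 + 9)
  = |-54| / √25
  = 54 / 5
  ≈ 10.8

10.8


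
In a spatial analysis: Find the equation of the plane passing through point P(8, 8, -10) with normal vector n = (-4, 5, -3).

The plane through P with normal n = (a, b, c) satisfies n·(r - P) = 0,
i.e. ax + by + cz = a·x₀ + b·y₀ + c·z₀.
d = (-4)·8 + 5·8 + (-3)·(-10)
  = -32 + 40 + 30
  = 38
Equation: -4x + 5y - 3z = 38

-4x + 5y - 3z = 38


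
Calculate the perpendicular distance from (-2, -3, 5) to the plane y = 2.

distance = |a·x₀ + b·y₀ + c·z₀ - d| / √(a² + b² + c²)
  = |0·(-2) + 1·(-3) + 0·5 - 2| / √(0² + 1² + 0²)
  = |0 - 3 + 0 - 2| / √(0 + 1 + 0)
  = |-5| / √1
  = 5 / 1
  ≈ 5

5


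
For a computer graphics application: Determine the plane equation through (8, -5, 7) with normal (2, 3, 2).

The plane through P with normal n = (a, b, c) satisfies n·(r - P) = 0,
i.e. ax + by + cz = a·x₀ + b·y₀ + c·z₀.
d = 2·8 + 3·(-5) + 2·7
  = 16 - 15 + 14
  = 15
Equation: 2x + 3y + 2z = 15

2x + 3y + 2z = 15


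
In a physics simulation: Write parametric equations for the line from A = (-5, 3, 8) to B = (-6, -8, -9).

Direction vector d = B - A = (-6 + 5, -8 - 3, -9 - 8) = (-1, -11, -17)
Parametric form r = A + t·d:
x = -5 - t, y = 3 - 11t, z = 8 - 17t

x = -5 - t, y = 3 - 11t, z = 8 - 17t


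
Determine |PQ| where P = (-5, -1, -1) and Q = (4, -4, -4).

d = √[(x₂-x₁)² + (y₂-y₁)² + (z₂-z₁)²]
  = √[9² + (-3)² + (-3)²]
  = √[81 + 9 + 9]
  = √99
  ≈ 9.95

9.95


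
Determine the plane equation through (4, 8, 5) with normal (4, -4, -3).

The plane through P with normal n = (a, b, c) satisfies n·(r - P) = 0,
i.e. ax + by + cz = a·x₀ + b·y₀ + c·z₀.
d = 4·4 + (-4)·8 + (-3)·5
  = 16 - 32 - 15
  = -31
Equation: 4x - 4y - 3z = -31

4x - 4y - 3z = -31


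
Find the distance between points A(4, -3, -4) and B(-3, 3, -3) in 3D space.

d = √[(x₂-x₁)² + (y₂-y₁)² + (z₂-z₁)²]
  = √[(-7)² + 6² + 1²]
  = √[49 + 36 + 1]
  = √86
  ≈ 9.274

9.274


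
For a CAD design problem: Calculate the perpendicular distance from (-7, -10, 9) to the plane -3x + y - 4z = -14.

distance = |a·x₀ + b·y₀ + c·z₀ - d| / √(a² + b² + c²)
  = |(-3)·(-7) + 1·(-10) + (-4)·9 - (-14)| / √((-3)² + 1² + (-4)²)
  = |21 - 10 - 36 + 14| / √(9 + 1 + 16)
  = |-11| / √26
  = 11 / 5.099
  ≈ 2.157

2.157


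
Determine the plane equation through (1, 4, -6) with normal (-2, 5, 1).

The plane through P with normal n = (a, b, c) satisfies n·(r - P) = 0,
i.e. ax + by + cz = a·x₀ + b·y₀ + c·z₀.
d = (-2)·1 + 5·4 + 1·(-6)
  = -2 + 20 - 6
  = 12
Equation: -2x + 5y + z = 12

-2x + 5y + z = 12


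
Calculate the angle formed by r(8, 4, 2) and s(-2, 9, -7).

r·s = 8·(-2) + 4·9 + 2·(-7) = -16 + 36 - 14 = 6
|r| = √(8² + 4² + 2²) = √84 ≈ 9.165
|s| = √((-2)² + 9² + (-7)²) = √134 ≈ 11.58
cos θ = (r·s)/(|r||s|) = 6/(9.165·11.58) ≈ 0.05655
θ = arccos(0.05655) ≈ 86.76°

86.76°


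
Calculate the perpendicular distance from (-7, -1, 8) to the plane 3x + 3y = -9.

distance = |a·x₀ + b·y₀ + c·z₀ - d| / √(a² + b² + c²)
  = |3·(-7) + 3·(-1) + 0·8 - (-9)| / √(3² + 3² + 0²)
  = |-21 - 3 + 0 + 9| / √(9 + 9 + 0)
  = |-15| / √18
  = 15 / 4.243
  ≈ 3.536

3.536


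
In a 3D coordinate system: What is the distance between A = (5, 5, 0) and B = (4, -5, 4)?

d = √[(x₂-x₁)² + (y₂-y₁)² + (z₂-z₁)²]
  = √[(-1)² + (-10)² + 4²]
  = √[1 + 100 + 16]
  = √117
  ≈ 10.82

10.82


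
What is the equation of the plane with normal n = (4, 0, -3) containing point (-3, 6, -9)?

The plane through P with normal n = (a, b, c) satisfies n·(r - P) = 0,
i.e. ax + by + cz = a·x₀ + b·y₀ + c·z₀.
d = 4·(-3) + 0·6 + (-3)·(-9)
  = -12 + 0 + 27
  = 15
Equation: 4x - 3z = 15

4x - 3z = 15


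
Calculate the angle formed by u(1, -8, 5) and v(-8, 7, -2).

u·v = 1·(-8) + (-8)·7 + 5·(-2) = -8 - 56 - 10 = -74
|u| = √(1² + (-8)² + 5²) = √90 ≈ 9.487
|v| = √((-8)² + 7² + (-2)²) = √117 ≈ 10.82
cos θ = (u·v)/(|u||v|) = -74/(9.487·10.82) ≈ -0.7211
θ = arccos(-0.7211) ≈ 136.1°

136.1°
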